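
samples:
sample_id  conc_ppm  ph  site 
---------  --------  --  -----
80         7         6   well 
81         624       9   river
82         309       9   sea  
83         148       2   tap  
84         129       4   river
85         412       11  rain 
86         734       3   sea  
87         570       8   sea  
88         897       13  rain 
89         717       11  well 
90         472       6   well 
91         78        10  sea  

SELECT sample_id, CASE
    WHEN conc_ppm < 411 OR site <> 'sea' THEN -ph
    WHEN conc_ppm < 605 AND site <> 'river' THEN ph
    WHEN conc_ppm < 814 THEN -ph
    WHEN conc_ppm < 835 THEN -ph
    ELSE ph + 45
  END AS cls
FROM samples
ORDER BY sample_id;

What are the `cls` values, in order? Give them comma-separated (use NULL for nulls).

-6, -9, -9, -2, -4, -11, -3, 8, -13, -11, -6, -10

sample_id=80: conc_ppm < 411 OR site <> 'sea' → -6
sample_id=81: conc_ppm < 411 OR site <> 'sea' → -9
sample_id=82: conc_ppm < 411 OR site <> 'sea' → -9
sample_id=83: conc_ppm < 411 OR site <> 'sea' → -2
sample_id=84: conc_ppm < 411 OR site <> 'sea' → -4
sample_id=85: conc_ppm < 411 OR site <> 'sea' → -11
sample_id=86: conc_ppm < 814 → -3
sample_id=87: conc_ppm < 605 AND site <> 'river' → 8
sample_id=88: conc_ppm < 411 OR site <> 'sea' → -13
sample_id=89: conc_ppm < 411 OR site <> 'sea' → -11
sample_id=90: conc_ppm < 411 OR site <> 'sea' → -6
sample_id=91: conc_ppm < 411 OR site <> 'sea' → -10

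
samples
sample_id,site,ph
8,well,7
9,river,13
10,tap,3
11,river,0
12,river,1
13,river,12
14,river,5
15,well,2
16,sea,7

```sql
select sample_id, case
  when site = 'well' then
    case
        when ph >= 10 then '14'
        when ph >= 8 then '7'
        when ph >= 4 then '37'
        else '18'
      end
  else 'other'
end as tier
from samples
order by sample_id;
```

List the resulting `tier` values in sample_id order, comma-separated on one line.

37, other, other, other, other, other, other, 18, other

sample_id=8: site='well' → inner[ph >= 4] → 37
sample_id=9: site='river' → outer ELSE → other
sample_id=10: site='tap' → outer ELSE → other
sample_id=11: site='river' → outer ELSE → other
sample_id=12: site='river' → outer ELSE → other
sample_id=13: site='river' → outer ELSE → other
sample_id=14: site='river' → outer ELSE → other
sample_id=15: site='well' → inner[ELSE] → 18
sample_id=16: site='sea' → outer ELSE → other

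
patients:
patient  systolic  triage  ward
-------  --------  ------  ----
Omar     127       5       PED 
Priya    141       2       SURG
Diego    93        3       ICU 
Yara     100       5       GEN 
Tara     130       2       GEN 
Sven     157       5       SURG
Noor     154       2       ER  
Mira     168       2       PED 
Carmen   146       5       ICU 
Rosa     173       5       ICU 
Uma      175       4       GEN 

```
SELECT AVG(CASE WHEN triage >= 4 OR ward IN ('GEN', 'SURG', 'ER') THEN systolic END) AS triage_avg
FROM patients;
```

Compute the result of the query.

patient=Omar: ✓ → 127
patient=Priya: ✓ → 141
patient=Diego: ✗
patient=Yara: ✓ → 100
patient=Tara: ✓ → 130
patient=Sven: ✓ → 157
patient=Noor: ✓ → 154
patient=Mira: ✗
patient=Carmen: ✓ → 146
patient=Rosa: ✓ → 173
patient=Uma: ✓ → 175
triage_avg = (127 + 141 + 100 + 130 + 157 + 154 + 146 + 173 + 175) / 9 = 144.7777777778

144.7777777778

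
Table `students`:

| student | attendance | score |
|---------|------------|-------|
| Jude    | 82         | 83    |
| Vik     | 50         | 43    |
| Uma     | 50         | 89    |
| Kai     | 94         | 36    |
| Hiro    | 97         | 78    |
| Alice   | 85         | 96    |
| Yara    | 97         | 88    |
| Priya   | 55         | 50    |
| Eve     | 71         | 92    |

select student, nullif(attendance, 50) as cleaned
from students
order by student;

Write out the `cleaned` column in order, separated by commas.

student=Alice: attendance=85 vs 50: differ → 85
student=Eve: attendance=71 vs 50: differ → 71
student=Hiro: attendance=97 vs 50: differ → 97
student=Jude: attendance=82 vs 50: differ → 82
student=Kai: attendance=94 vs 50: differ → 94
student=Priya: attendance=55 vs 50: differ → 55
student=Uma: attendance=50 vs 50: equal → NULL
student=Vik: attendance=50 vs 50: equal → NULL
student=Yara: attendance=97 vs 50: differ → 97

85, 71, 97, 82, 94, 55, NULL, NULL, 97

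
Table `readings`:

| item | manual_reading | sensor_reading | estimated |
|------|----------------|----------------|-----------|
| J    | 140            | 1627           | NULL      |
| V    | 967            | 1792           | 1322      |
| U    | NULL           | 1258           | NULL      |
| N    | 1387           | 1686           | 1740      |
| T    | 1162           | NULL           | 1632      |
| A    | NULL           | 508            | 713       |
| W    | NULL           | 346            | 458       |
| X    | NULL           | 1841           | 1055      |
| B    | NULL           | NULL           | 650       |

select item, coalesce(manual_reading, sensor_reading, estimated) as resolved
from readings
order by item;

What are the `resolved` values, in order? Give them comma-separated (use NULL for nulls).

item=A: manual_reading=NULL, sensor_reading=508 → 508
item=B: manual_reading=NULL, sensor_reading=NULL, estimated=650 → 650
item=J: manual_reading=140 → 140
item=N: manual_reading=1387 → 1387
item=T: manual_reading=1162 → 1162
item=U: manual_reading=NULL, sensor_reading=1258 → 1258
item=V: manual_reading=967 → 967
item=W: manual_reading=NULL, sensor_reading=346 → 346
item=X: manual_reading=NULL, sensor_reading=1841 → 1841

508, 650, 140, 1387, 1162, 1258, 967, 346, 1841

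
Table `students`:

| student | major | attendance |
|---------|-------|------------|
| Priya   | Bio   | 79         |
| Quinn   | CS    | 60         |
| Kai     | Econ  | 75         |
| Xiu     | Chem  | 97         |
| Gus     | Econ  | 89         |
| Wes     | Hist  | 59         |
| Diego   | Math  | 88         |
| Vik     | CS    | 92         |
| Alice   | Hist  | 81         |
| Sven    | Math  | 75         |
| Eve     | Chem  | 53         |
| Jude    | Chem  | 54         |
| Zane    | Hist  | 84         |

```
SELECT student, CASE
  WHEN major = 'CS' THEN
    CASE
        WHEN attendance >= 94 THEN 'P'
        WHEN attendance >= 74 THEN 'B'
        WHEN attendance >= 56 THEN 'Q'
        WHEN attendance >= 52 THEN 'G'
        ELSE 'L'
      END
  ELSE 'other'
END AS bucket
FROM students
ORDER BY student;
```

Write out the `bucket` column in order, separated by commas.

other, other, other, other, other, other, other, Q, other, B, other, other, other

student=Alice: major='Hist' → outer ELSE → other
student=Diego: major='Math' → outer ELSE → other
student=Eve: major='Chem' → outer ELSE → other
student=Gus: major='Econ' → outer ELSE → other
student=Jude: major='Chem' → outer ELSE → other
student=Kai: major='Econ' → outer ELSE → other
student=Priya: major='Bio' → outer ELSE → other
student=Quinn: major='CS' → inner[attendance >= 56] → Q
student=Sven: major='Math' → outer ELSE → other
student=Vik: major='CS' → inner[attendance >= 74] → B
student=Wes: major='Hist' → outer ELSE → other
student=Xiu: major='Chem' → outer ELSE → other
student=Zane: major='Hist' → outer ELSE → other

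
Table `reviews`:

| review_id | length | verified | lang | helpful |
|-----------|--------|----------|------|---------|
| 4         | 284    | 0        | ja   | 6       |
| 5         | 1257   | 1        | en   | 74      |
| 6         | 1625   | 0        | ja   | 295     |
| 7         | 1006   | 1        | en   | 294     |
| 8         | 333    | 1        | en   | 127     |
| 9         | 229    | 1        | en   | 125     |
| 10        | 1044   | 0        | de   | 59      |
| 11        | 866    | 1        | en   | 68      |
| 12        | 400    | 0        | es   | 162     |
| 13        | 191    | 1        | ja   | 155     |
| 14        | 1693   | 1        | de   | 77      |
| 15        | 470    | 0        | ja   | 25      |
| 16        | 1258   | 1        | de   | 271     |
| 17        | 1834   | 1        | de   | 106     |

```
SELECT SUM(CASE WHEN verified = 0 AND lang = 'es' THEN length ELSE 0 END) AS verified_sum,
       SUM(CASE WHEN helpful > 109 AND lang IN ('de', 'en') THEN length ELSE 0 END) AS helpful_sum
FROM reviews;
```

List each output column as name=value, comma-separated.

[verified_sum: verified = 0 AND lang = 'es']
review_id=4: ✗
review_id=5: ✗
review_id=6: ✗
review_id=7: ✗
review_id=8: ✗
review_id=9: ✗
review_id=10: ✗
review_id=11: ✗
review_id=12: ✓ → 400
review_id=13: ✗
review_id=14: ✗
review_id=15: ✗
review_id=16: ✗
review_id=17: ✗
verified_sum = 400
—
[helpful_sum: helpful > 109 AND lang IN ('de', 'en')]
review_id=4: ✗
review_id=5: ✗
review_id=6: ✗
review_id=7: ✓ → 1006
review_id=8: ✓ → 333
review_id=9: ✓ → 229
review_id=10: ✗
review_id=11: ✗
review_id=12: ✗
review_id=13: ✗
review_id=14: ✗
review_id=15: ✗
review_id=16: ✓ → 1258
review_id=17: ✗
helpful_sum = 1006 + 333 + 229 + 1258 = 2826

verified_sum=400, helpful_sum=2826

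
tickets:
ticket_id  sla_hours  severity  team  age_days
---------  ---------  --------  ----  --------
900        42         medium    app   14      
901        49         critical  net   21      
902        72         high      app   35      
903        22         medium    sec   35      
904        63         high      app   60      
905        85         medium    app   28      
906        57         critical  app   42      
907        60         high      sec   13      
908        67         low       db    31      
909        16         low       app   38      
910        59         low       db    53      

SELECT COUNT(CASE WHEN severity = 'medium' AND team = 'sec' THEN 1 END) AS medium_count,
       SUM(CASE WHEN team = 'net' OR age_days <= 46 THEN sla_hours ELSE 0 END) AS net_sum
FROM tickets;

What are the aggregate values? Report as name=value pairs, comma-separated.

medium_count=1, net_sum=470

[medium_count: severity = 'medium' AND team = 'sec']
ticket_id=900: ✗
ticket_id=901: ✗
ticket_id=902: ✗
ticket_id=903: ✓ → 1
ticket_id=904: ✗
ticket_id=905: ✗
ticket_id=906: ✗
ticket_id=907: ✗
ticket_id=908: ✗
ticket_id=909: ✗
ticket_id=910: ✗
medium_count = COUNT(1) = 1
—
[net_sum: team = 'net' OR age_days <= 46]
ticket_id=900: ✓ → 42
ticket_id=901: ✓ → 49
ticket_id=902: ✓ → 72
ticket_id=903: ✓ → 22
ticket_id=904: ✗
ticket_id=905: ✓ → 85
ticket_id=906: ✓ → 57
ticket_id=907: ✓ → 60
ticket_id=908: ✓ → 67
ticket_id=909: ✓ → 16
ticket_id=910: ✗
net_sum = 42 + 49 + 72 + 22 + 85 + 57 + 60 + 67 + 16 = 470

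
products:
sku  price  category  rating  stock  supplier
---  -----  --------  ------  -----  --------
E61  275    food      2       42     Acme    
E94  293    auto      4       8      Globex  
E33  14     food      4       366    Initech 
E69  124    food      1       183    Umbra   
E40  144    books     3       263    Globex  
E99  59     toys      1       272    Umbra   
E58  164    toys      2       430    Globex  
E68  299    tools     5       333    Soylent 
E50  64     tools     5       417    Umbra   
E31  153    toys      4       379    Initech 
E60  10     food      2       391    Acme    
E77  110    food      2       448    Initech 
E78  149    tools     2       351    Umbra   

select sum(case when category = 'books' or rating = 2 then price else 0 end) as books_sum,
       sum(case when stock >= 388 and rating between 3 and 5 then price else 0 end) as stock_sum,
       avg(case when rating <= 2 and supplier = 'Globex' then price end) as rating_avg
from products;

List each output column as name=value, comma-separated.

[books_sum: category = 'books' or rating = 2]
sku=E61: ✓ → 275
sku=E94: ✗
sku=E33: ✗
sku=E69: ✗
sku=E40: ✓ → 144
sku=E99: ✗
sku=E58: ✓ → 164
sku=E68: ✗
sku=E50: ✗
sku=E31: ✗
sku=E60: ✓ → 10
sku=E77: ✓ → 110
sku=E78: ✓ → 149
books_sum = 275 + 144 + 164 + 10 + 110 + 149 = 852
—
[stock_sum: stock >= 388 and rating between 3 and 5]
sku=E61: ✗
sku=E94: ✗
sku=E33: ✗
sku=E69: ✗
sku=E40: ✗
sku=E99: ✗
sku=E58: ✗
sku=E68: ✗
sku=E50: ✓ → 64
sku=E31: ✗
sku=E60: ✗
sku=E77: ✗
sku=E78: ✗
stock_sum = 64
—
[rating_avg: rating <= 2 and supplier = 'Globex']
sku=E61: ✗
sku=E94: ✗
sku=E33: ✗
sku=E69: ✗
sku=E40: ✗
sku=E99: ✗
sku=E58: ✓ → 164
sku=E68: ✗
sku=E50: ✗
sku=E31: ✗
sku=E60: ✗
sku=E77: ✗
sku=E78: ✗
rating_avg = 164

books_sum=852, stock_sum=64, rating_avg=164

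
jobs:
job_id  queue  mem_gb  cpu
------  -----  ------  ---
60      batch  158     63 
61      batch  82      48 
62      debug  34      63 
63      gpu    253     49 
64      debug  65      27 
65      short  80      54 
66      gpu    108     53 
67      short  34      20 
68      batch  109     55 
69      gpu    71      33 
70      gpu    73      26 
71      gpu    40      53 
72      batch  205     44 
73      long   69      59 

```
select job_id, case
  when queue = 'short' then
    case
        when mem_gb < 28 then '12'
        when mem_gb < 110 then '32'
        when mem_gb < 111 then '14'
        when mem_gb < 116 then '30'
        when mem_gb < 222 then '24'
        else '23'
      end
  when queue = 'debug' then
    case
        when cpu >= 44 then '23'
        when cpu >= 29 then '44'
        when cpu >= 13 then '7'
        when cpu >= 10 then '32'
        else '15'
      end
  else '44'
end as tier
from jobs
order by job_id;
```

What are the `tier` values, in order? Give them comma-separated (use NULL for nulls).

44, 44, 23, 44, 7, 32, 44, 32, 44, 44, 44, 44, 44, 44

job_id=60: queue='batch' → outer ELSE → 44
job_id=61: queue='batch' → outer ELSE → 44
job_id=62: queue='debug' → inner[cpu >= 44] → 23
job_id=63: queue='gpu' → outer ELSE → 44
job_id=64: queue='debug' → inner[cpu >= 13] → 7
job_id=65: queue='short' → inner[mem_gb < 110] → 32
job_id=66: queue='gpu' → outer ELSE → 44
job_id=67: queue='short' → inner[mem_gb < 110] → 32
job_id=68: queue='batch' → outer ELSE → 44
job_id=69: queue='gpu' → outer ELSE → 44
job_id=70: queue='gpu' → outer ELSE → 44
job_id=71: queue='gpu' → outer ELSE → 44
job_id=72: queue='batch' → outer ELSE → 44
job_id=73: queue='long' → outer ELSE → 44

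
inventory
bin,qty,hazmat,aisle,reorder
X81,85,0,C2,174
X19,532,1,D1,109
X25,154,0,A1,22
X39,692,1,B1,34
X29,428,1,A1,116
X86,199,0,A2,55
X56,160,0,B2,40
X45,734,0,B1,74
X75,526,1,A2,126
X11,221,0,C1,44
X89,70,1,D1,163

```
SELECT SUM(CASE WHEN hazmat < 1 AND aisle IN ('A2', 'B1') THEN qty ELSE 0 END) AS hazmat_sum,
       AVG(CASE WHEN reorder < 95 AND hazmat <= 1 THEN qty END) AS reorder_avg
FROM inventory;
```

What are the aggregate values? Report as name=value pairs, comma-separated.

hazmat_sum=933, reorder_avg=360

[hazmat_sum: hazmat < 1 AND aisle IN ('A2', 'B1')]
bin=X81: ✗
bin=X19: ✗
bin=X25: ✗
bin=X39: ✗
bin=X29: ✗
bin=X86: ✓ → 199
bin=X56: ✗
bin=X45: ✓ → 734
bin=X75: ✗
bin=X11: ✗
bin=X89: ✗
hazmat_sum = 199 + 734 = 933
—
[reorder_avg: reorder < 95 AND hazmat <= 1]
bin=X81: ✗
bin=X19: ✗
bin=X25: ✓ → 154
bin=X39: ✓ → 692
bin=X29: ✗
bin=X86: ✓ → 199
bin=X56: ✓ → 160
bin=X45: ✓ → 734
bin=X75: ✗
bin=X11: ✓ → 221
bin=X89: ✗
reorder_avg = (154 + 692 + 199 + 160 + 734 + 221) / 6 = 360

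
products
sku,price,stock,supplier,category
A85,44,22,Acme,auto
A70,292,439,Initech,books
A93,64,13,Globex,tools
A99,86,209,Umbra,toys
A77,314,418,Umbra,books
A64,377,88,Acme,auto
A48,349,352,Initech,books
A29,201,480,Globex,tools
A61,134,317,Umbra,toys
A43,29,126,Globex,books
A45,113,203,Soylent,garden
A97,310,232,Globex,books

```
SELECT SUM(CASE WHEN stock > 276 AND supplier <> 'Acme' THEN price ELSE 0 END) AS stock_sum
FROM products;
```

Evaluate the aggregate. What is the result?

1290

sku=A85: ✗
sku=A70: ✓ → 292
sku=A93: ✗
sku=A99: ✗
sku=A77: ✓ → 314
sku=A64: ✗
sku=A48: ✓ → 349
sku=A29: ✓ → 201
sku=A61: ✓ → 134
sku=A43: ✗
sku=A45: ✗
sku=A97: ✗
stock_sum = 292 + 314 + 349 + 201 + 134 = 1290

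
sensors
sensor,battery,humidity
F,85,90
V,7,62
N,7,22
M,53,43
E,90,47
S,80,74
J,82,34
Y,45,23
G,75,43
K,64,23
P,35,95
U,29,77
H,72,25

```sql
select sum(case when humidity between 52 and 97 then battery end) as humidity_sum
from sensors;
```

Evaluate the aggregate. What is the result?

236

sensor=F: ✓ → 85
sensor=V: ✓ → 7
sensor=N: ✗
sensor=M: ✗
sensor=E: ✗
sensor=S: ✓ → 80
sensor=J: ✗
sensor=Y: ✗
sensor=G: ✗
sensor=K: ✗
sensor=P: ✓ → 35
sensor=U: ✓ → 29
sensor=H: ✗
humidity_sum = 85 + 7 + 80 + 35 + 29 = 236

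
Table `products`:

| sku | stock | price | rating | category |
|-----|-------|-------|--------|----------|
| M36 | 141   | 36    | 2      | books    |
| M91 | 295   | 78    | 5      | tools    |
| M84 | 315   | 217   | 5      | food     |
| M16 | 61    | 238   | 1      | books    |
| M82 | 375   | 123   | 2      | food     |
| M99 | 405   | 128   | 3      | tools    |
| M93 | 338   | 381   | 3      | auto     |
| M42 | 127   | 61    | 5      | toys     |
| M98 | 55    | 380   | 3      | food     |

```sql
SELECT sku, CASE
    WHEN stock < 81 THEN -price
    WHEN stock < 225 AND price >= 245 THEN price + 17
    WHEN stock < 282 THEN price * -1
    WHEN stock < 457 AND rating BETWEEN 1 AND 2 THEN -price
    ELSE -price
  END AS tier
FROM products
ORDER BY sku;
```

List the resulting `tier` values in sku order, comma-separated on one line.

sku=M16: stock < 81 → -238
sku=M36: stock < 282 → -36
sku=M42: stock < 282 → -61
sku=M82: stock < 457 AND rating BETWEEN 1 AND 2 → -123
sku=M84: ELSE → -217
sku=M91: ELSE → -78
sku=M93: ELSE → -381
sku=M98: stock < 81 → -380
sku=M99: ELSE → -128

-238, -36, -61, -123, -217, -78, -381, -380, -128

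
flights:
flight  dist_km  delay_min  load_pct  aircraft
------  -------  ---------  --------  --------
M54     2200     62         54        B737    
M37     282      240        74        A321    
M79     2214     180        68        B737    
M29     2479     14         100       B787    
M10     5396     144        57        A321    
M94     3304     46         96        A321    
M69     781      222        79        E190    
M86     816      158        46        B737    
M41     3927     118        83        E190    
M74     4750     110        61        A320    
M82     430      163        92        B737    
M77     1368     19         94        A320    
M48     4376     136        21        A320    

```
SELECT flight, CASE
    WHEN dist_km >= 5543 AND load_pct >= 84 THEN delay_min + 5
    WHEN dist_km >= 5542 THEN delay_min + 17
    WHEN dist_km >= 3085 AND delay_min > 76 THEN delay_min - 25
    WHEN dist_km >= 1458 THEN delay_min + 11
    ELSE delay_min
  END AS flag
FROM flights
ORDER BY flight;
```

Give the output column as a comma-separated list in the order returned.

119, 25, 240, 93, 111, 73, 222, 85, 19, 191, 163, 158, 57

flight=M10: dist_km >= 3085 AND delay_min > 76 → 119
flight=M29: dist_km >= 1458 → 25
flight=M37: ELSE → 240
flight=M41: dist_km >= 3085 AND delay_min > 76 → 93
flight=M48: dist_km >= 3085 AND delay_min > 76 → 111
flight=M54: dist_km >= 1458 → 73
flight=M69: ELSE → 222
flight=M74: dist_km >= 3085 AND delay_min > 76 → 85
flight=M77: ELSE → 19
flight=M79: dist_km >= 1458 → 191
flight=M82: ELSE → 163
flight=M86: ELSE → 158
flight=M94: dist_km >= 1458 → 57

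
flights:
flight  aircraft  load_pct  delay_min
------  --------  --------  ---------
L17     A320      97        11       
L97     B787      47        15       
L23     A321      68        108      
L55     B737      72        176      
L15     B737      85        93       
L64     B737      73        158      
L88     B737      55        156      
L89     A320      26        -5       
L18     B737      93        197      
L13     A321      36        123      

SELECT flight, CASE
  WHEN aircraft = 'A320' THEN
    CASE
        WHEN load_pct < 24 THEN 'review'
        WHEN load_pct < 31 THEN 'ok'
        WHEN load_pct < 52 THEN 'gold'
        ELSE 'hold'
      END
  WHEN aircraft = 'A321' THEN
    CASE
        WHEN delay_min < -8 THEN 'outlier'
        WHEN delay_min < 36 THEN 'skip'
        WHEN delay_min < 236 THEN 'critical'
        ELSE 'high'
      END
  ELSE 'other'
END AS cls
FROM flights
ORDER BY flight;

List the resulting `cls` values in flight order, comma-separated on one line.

critical, other, hold, other, critical, other, other, other, ok, other

flight=L13: aircraft='A321' → inner[delay_min < 236] → critical
flight=L15: aircraft='B737' → outer ELSE → other
flight=L17: aircraft='A320' → inner[ELSE] → hold
flight=L18: aircraft='B737' → outer ELSE → other
flight=L23: aircraft='A321' → inner[delay_min < 236] → critical
flight=L55: aircraft='B737' → outer ELSE → other
flight=L64: aircraft='B737' → outer ELSE → other
flight=L88: aircraft='B737' → outer ELSE → other
flight=L89: aircraft='A320' → inner[load_pct < 31] → ok
flight=L97: aircraft='B787' → outer ELSE → other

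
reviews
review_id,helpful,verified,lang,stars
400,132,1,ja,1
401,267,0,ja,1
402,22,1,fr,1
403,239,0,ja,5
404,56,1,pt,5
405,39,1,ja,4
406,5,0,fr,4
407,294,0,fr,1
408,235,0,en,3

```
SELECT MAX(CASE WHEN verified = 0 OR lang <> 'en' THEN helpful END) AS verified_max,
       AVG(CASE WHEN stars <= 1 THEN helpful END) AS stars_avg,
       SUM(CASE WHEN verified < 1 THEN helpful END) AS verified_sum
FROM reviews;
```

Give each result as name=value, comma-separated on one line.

verified_max=294, stars_avg=178.75, verified_sum=1040

[verified_max: verified = 0 OR lang <> 'en']
review_id=400: ✓ → 132
review_id=401: ✓ → 267
review_id=402: ✓ → 22
review_id=403: ✓ → 239
review_id=404: ✓ → 56
review_id=405: ✓ → 39
review_id=406: ✓ → 5
review_id=407: ✓ → 294
review_id=408: ✓ → 235
verified_max = MAX(132, 267, 22, 239, 56, 39, 5, 294, 235) = 294
—
[stars_avg: stars <= 1]
review_id=400: ✓ → 132
review_id=401: ✓ → 267
review_id=402: ✓ → 22
review_id=403: ✗
review_id=404: ✗
review_id=405: ✗
review_id=406: ✗
review_id=407: ✓ → 294
review_id=408: ✗
stars_avg = (132 + 267 + 22 + 294) / 4 = 178.75
—
[verified_sum: verified < 1]
review_id=400: ✗
review_id=401: ✓ → 267
review_id=402: ✗
review_id=403: ✓ → 239
review_id=404: ✗
review_id=405: ✗
review_id=406: ✓ → 5
review_id=407: ✓ → 294
review_id=408: ✓ → 235
verified_sum = 267 + 239 + 5 + 294 + 235 = 1040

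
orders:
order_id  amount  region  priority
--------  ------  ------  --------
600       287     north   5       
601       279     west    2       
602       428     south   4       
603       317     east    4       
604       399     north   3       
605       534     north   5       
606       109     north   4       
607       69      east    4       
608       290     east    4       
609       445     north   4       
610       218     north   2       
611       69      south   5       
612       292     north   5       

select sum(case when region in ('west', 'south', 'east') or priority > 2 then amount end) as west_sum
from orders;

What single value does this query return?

3518

order_id=600: ✓ → 287
order_id=601: ✓ → 279
order_id=602: ✓ → 428
order_id=603: ✓ → 317
order_id=604: ✓ → 399
order_id=605: ✓ → 534
order_id=606: ✓ → 109
order_id=607: ✓ → 69
order_id=608: ✓ → 290
order_id=609: ✓ → 445
order_id=610: ✗
order_id=611: ✓ → 69
order_id=612: ✓ → 292
west_sum = 287 + 279 + 428 + 317 + 399 + 534 + 109 + 69 + 290 + 445 + 69 + 292 = 3518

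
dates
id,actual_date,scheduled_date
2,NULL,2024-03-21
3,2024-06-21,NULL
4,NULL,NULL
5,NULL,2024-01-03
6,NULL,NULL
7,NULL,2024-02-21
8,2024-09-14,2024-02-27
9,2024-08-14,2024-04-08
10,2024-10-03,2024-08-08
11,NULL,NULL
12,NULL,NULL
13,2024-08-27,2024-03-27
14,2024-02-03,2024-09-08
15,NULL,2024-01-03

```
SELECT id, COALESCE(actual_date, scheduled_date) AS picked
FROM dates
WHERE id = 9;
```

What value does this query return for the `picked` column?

id = 9: actual_date=2024-08-14, scheduled_date=2024-04-08.
actual_date=2024-08-14 → 2024-08-14

2024-08-14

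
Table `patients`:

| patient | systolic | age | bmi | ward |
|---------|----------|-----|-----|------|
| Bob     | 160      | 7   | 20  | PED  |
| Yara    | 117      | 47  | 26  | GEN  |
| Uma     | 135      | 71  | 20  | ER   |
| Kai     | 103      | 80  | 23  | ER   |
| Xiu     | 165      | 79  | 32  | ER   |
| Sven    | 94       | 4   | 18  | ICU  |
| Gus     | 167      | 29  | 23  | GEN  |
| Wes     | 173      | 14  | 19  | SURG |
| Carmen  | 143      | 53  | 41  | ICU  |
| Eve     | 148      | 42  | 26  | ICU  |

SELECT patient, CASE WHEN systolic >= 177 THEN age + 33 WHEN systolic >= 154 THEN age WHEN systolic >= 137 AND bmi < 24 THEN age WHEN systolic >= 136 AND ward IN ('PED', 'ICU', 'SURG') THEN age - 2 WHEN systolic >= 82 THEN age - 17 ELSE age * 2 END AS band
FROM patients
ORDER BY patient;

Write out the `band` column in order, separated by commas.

7, 51, 40, 29, 63, -13, 54, 14, 79, 30

patient=Bob: systolic >= 154 → 7
patient=Carmen: systolic >= 136 AND ward IN ('PED', 'ICU', 'SURG') → 51
patient=Eve: systolic >= 136 AND ward IN ('PED', 'ICU', 'SURG') → 40
patient=Gus: systolic >= 154 → 29
patient=Kai: systolic >= 82 → 63
patient=Sven: systolic >= 82 → -13
patient=Uma: systolic >= 82 → 54
patient=Wes: systolic >= 154 → 14
patient=Xiu: systolic >= 154 → 79
patient=Yara: systolic >= 82 → 30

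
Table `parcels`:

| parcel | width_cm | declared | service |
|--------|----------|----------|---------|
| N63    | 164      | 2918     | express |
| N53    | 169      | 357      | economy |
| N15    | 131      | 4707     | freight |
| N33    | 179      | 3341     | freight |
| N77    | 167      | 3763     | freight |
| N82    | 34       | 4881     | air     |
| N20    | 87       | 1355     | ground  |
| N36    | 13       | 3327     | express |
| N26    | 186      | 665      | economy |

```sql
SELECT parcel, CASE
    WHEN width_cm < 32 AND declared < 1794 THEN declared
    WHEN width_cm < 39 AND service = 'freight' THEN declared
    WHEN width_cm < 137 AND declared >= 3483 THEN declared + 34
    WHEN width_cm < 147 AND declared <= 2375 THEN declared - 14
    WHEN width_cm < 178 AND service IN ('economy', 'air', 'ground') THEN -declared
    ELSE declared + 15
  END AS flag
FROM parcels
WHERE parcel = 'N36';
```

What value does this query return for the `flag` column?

3342

parcel = N36: width_cm=13, declared=3327, service=express.
width_cm < 32 AND declared < 1794 → false
width_cm < 39 AND service = 'freight' → false
width_cm < 137 AND declared >= 3483 → false
width_cm < 147 AND declared <= 2375 → false
width_cm < 178 AND service IN ('economy', 'air', 'ground') → false
No prior WHEN matched → ELSE → 3342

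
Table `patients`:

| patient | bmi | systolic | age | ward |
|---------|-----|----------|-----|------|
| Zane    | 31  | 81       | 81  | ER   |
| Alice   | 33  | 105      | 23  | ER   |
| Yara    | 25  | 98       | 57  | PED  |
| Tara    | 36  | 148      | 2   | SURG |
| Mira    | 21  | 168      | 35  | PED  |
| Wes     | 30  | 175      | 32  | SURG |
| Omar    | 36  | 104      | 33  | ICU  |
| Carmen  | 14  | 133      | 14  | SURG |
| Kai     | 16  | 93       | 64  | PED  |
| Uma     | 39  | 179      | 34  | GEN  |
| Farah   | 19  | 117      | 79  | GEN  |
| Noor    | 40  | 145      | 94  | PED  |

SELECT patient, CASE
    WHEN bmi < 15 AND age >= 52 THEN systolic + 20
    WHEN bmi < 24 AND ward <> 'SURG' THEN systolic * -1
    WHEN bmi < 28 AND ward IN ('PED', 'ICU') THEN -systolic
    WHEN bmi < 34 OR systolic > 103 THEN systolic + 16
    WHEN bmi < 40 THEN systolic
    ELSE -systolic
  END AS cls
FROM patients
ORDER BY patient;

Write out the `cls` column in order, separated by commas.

patient=Alice: bmi < 34 OR systolic > 103 → 121
patient=Carmen: bmi < 34 OR systolic > 103 → 149
patient=Farah: bmi < 24 AND ward <> 'SURG' → -117
patient=Kai: bmi < 24 AND ward <> 'SURG' → -93
patient=Mira: bmi < 24 AND ward <> 'SURG' → -168
patient=Noor: bmi < 34 OR systolic > 103 → 161
patient=Omar: bmi < 34 OR systolic > 103 → 120
patient=Tara: bmi < 34 OR systolic > 103 → 164
patient=Uma: bmi < 34 OR systolic > 103 → 195
patient=Wes: bmi < 34 OR systolic > 103 → 191
patient=Yara: bmi < 28 AND ward IN ('PED', 'ICU') → -98
patient=Zane: bmi < 34 OR systolic > 103 → 97

121, 149, -117, -93, -168, 161, 120, 164, 195, 191, -98, 97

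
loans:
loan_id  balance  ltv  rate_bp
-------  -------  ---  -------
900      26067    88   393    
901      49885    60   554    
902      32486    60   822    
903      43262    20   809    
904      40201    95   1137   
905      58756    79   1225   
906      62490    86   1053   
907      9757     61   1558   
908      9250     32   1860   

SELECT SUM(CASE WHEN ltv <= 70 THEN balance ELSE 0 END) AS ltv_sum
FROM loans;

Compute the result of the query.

loan_id=900: ✗
loan_id=901: ✓ → 49885
loan_id=902: ✓ → 32486
loan_id=903: ✓ → 43262
loan_id=904: ✗
loan_id=905: ✗
loan_id=906: ✗
loan_id=907: ✓ → 9757
loan_id=908: ✓ → 9250
ltv_sum = 49885 + 32486 + 43262 + 9757 + 9250 = 144640

144640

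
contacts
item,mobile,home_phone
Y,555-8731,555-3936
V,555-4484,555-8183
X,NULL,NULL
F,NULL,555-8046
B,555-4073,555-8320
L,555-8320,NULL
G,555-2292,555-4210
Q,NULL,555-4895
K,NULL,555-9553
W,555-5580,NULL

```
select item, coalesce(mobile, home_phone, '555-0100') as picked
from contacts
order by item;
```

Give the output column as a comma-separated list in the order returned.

item=B: mobile=555-4073 → 555-4073
item=F: mobile=NULL, home_phone=555-8046 → 555-8046
item=G: mobile=555-2292 → 555-2292
item=K: mobile=NULL, home_phone=555-9553 → 555-9553
item=L: mobile=555-8320 → 555-8320
item=Q: mobile=NULL, home_phone=555-4895 → 555-4895
item=V: mobile=555-4484 → 555-4484
item=W: mobile=555-5580 → 555-5580
item=X: mobile=NULL, home_phone=NULL, → literal 555-0100 → 555-0100
item=Y: mobile=555-8731 → 555-8731

555-4073, 555-8046, 555-2292, 555-9553, 555-8320, 555-4895, 555-4484, 555-5580, 555-0100, 555-8731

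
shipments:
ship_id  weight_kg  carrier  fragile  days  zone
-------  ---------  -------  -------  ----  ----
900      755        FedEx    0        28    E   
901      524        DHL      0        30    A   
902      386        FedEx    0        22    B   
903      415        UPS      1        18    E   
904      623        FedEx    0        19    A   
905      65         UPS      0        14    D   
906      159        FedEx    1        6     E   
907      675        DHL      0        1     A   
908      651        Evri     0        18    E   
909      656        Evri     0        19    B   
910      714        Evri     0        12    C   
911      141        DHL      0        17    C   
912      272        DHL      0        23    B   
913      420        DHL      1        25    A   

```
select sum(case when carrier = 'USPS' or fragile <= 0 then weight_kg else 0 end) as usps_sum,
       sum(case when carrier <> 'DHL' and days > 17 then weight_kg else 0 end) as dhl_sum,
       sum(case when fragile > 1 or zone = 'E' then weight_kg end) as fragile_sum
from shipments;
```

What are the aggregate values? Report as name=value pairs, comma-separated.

usps_sum=5462, dhl_sum=3486, fragile_sum=1980

[usps_sum: carrier = 'USPS' or fragile <= 0]
ship_id=900: ✓ → 755
ship_id=901: ✓ → 524
ship_id=902: ✓ → 386
ship_id=903: ✗
ship_id=904: ✓ → 623
ship_id=905: ✓ → 65
ship_id=906: ✗
ship_id=907: ✓ → 675
ship_id=908: ✓ → 651
ship_id=909: ✓ → 656
ship_id=910: ✓ → 714
ship_id=911: ✓ → 141
ship_id=912: ✓ → 272
ship_id=913: ✗
usps_sum = 755 + 524 + 386 + 623 + 65 + 675 + 651 + 656 + 714 + 141 + 272 = 5462
—
[dhl_sum: carrier <> 'DHL' and days > 17]
ship_id=900: ✓ → 755
ship_id=901: ✗
ship_id=902: ✓ → 386
ship_id=903: ✓ → 415
ship_id=904: ✓ → 623
ship_id=905: ✗
ship_id=906: ✗
ship_id=907: ✗
ship_id=908: ✓ → 651
ship_id=909: ✓ → 656
ship_id=910: ✗
ship_id=911: ✗
ship_id=912: ✗
ship_id=913: ✗
dhl_sum = 755 + 386 + 415 + 623 + 651 + 656 = 3486
—
[fragile_sum: fragile > 1 or zone = 'E']
ship_id=900: ✓ → 755
ship_id=901: ✗
ship_id=902: ✗
ship_id=903: ✓ → 415
ship_id=904: ✗
ship_id=905: ✗
ship_id=906: ✓ → 159
ship_id=907: ✗
ship_id=908: ✓ → 651
ship_id=909: ✗
ship_id=910: ✗
ship_id=911: ✗
ship_id=912: ✗
ship_id=913: ✗
fragile_sum = 755 + 415 + 159 + 651 = 1980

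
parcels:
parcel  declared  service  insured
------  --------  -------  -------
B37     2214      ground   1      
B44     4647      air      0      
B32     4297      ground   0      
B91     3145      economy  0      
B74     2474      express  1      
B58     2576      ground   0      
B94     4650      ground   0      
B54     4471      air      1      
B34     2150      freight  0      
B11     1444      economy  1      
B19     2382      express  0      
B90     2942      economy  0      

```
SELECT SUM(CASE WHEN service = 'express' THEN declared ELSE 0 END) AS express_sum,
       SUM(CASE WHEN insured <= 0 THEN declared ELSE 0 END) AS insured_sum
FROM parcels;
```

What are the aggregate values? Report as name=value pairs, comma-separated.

express_sum=4856, insured_sum=26789

[express_sum: service = 'express']
parcel=B37: ✗
parcel=B44: ✗
parcel=B32: ✗
parcel=B91: ✗
parcel=B74: ✓ → 2474
parcel=B58: ✗
parcel=B94: ✗
parcel=B54: ✗
parcel=B34: ✗
parcel=B11: ✗
parcel=B19: ✓ → 2382
parcel=B90: ✗
express_sum = 2474 + 2382 = 4856
—
[insured_sum: insured <= 0]
parcel=B37: ✗
parcel=B44: ✓ → 4647
parcel=B32: ✓ → 4297
parcel=B91: ✓ → 3145
parcel=B74: ✗
parcel=B58: ✓ → 2576
parcel=B94: ✓ → 4650
parcel=B54: ✗
parcel=B34: ✓ → 2150
parcel=B11: ✗
parcel=B19: ✓ → 2382
parcel=B90: ✓ → 2942
insured_sum = 4647 + 4297 + 3145 + 2576 + 4650 + 2150 + 2382 + 2942 = 26789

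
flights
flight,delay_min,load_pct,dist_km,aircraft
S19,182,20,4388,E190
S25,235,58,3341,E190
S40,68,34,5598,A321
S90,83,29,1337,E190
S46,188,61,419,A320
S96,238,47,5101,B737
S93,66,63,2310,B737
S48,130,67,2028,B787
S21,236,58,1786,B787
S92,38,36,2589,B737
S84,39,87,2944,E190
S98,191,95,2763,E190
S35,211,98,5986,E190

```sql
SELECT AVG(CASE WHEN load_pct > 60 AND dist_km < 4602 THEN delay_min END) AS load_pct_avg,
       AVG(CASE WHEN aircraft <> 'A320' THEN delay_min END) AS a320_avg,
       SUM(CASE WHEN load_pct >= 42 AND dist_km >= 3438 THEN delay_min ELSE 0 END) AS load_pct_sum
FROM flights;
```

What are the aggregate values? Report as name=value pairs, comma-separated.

load_pct_avg=122.8, a320_avg=143.0833333333, load_pct_sum=449

[load_pct_avg: load_pct > 60 AND dist_km < 4602]
flight=S19: ✗
flight=S25: ✗
flight=S40: ✗
flight=S90: ✗
flight=S46: ✓ → 188
flight=S96: ✗
flight=S93: ✓ → 66
flight=S48: ✓ → 130
flight=S21: ✗
flight=S92: ✗
flight=S84: ✓ → 39
flight=S98: ✓ → 191
flight=S35: ✗
load_pct_avg = (188 + 66 + 130 + 39 + 191) / 5 = 122.8
—
[a320_avg: aircraft <> 'A320']
flight=S19: ✓ → 182
flight=S25: ✓ → 235
flight=S40: ✓ → 68
flight=S90: ✓ → 83
flight=S46: ✗
flight=S96: ✓ → 238
flight=S93: ✓ → 66
flight=S48: ✓ → 130
flight=S21: ✓ → 236
flight=S92: ✓ → 38
flight=S84: ✓ → 39
flight=S98: ✓ → 191
flight=S35: ✓ → 211
a320_avg = (182 + 235 + 68 + 83 + 238 + 66 + 130 + 236 + 38 + 39 + 191 + 211) / 12 = 143.0833333333
—
[load_pct_sum: load_pct >= 42 AND dist_km >= 3438]
flight=S19: ✗
flight=S25: ✗
flight=S40: ✗
flight=S90: ✗
flight=S46: ✗
flight=S96: ✓ → 238
flight=S93: ✗
flight=S48: ✗
flight=S21: ✗
flight=S92: ✗
flight=S84: ✗
flight=S98: ✗
flight=S35: ✓ → 211
load_pct_sum = 238 + 211 = 449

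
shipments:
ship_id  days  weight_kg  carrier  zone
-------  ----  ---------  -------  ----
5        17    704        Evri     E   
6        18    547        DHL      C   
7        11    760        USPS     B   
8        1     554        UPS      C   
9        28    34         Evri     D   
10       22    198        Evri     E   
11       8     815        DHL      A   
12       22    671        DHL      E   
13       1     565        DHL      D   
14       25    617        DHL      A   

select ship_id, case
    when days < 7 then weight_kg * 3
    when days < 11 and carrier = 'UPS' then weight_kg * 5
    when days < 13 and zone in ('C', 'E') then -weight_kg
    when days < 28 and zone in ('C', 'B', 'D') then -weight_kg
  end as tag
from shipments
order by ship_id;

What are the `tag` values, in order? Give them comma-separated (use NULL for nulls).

NULL, -547, -760, 1662, NULL, NULL, NULL, NULL, 1695, NULL

ship_id=5: (no match → NULL) → NULL
ship_id=6: days < 28 and zone in ('C', 'B', 'D') → -547
ship_id=7: days < 28 and zone in ('C', 'B', 'D') → -760
ship_id=8: days < 7 → 1662
ship_id=9: (no match → NULL) → NULL
ship_id=10: (no match → NULL) → NULL
ship_id=11: (no match → NULL) → NULL
ship_id=12: (no match → NULL) → NULL
ship_id=13: days < 7 → 1695
ship_id=14: (no match → NULL) → NULL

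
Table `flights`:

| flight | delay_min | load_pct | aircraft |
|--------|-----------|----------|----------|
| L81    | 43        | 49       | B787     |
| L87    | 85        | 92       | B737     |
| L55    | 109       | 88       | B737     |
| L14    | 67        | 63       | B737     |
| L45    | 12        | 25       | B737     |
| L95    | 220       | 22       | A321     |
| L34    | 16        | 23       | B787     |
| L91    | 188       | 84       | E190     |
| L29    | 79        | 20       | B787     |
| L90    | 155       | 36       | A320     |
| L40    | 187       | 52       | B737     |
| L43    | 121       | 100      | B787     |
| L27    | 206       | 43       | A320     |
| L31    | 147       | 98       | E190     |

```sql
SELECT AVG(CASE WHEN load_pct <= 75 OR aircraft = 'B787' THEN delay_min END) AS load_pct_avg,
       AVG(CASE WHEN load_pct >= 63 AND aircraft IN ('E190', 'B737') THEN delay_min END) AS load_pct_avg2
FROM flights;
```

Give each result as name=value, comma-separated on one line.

load_pct_avg=110.6, load_pct_avg2=119.2

[load_pct_avg: load_pct <= 75 OR aircraft = 'B787']
flight=L81: ✓ → 43
flight=L87: ✗
flight=L55: ✗
flight=L14: ✓ → 67
flight=L45: ✓ → 12
flight=L95: ✓ → 220
flight=L34: ✓ → 16
flight=L91: ✗
flight=L29: ✓ → 79
flight=L90: ✓ → 155
flight=L40: ✓ → 187
flight=L43: ✓ → 121
flight=L27: ✓ → 206
flight=L31: ✗
load_pct_avg = (43 + 67 + 12 + 220 + 16 + 79 + 155 + 187 + 121 + 206) / 10 = 110.6
—
[load_pct_avg2: load_pct >= 63 AND aircraft IN ('E190', 'B737')]
flight=L81: ✗
flight=L87: ✓ → 85
flight=L55: ✓ → 109
flight=L14: ✓ → 67
flight=L45: ✗
flight=L95: ✗
flight=L34: ✗
flight=L91: ✓ → 188
flight=L29: ✗
flight=L90: ✗
flight=L40: ✗
flight=L43: ✗
flight=L27: ✗
flight=L31: ✓ → 147
load_pct_avg2 = (85 + 109 + 67 + 188 + 147) / 5 = 119.2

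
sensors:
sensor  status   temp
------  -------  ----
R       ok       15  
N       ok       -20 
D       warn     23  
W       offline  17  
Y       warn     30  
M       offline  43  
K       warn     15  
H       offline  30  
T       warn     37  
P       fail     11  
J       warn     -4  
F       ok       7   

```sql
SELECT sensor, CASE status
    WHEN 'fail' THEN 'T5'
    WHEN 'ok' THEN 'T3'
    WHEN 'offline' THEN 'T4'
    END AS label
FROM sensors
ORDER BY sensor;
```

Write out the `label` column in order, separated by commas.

sensor=D: (no match → NULL) → NULL
sensor=F: status='ok' → T3
sensor=H: status='offline' → T4
sensor=J: (no match → NULL) → NULL
sensor=K: (no match → NULL) → NULL
sensor=M: status='offline' → T4
sensor=N: status='ok' → T3
sensor=P: status='fail' → T5
sensor=R: status='ok' → T3
sensor=T: (no match → NULL) → NULL
sensor=W: status='offline' → T4
sensor=Y: (no match → NULL) → NULL

NULL, T3, T4, NULL, NULL, T4, T3, T5, T3, NULL, T4, NULL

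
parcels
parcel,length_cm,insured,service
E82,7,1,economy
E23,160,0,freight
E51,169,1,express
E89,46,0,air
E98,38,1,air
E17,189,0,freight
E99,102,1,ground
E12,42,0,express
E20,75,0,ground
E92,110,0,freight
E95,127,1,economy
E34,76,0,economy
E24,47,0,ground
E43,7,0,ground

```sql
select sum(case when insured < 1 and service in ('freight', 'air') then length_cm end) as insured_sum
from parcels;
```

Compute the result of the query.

parcel=E82: ✗
parcel=E23: ✓ → 160
parcel=E51: ✗
parcel=E89: ✓ → 46
parcel=E98: ✗
parcel=E17: ✓ → 189
parcel=E99: ✗
parcel=E12: ✗
parcel=E20: ✗
parcel=E92: ✓ → 110
parcel=E95: ✗
parcel=E34: ✗
parcel=E24: ✗
parcel=E43: ✗
insured_sum = 160 + 46 + 189 + 110 = 505

505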